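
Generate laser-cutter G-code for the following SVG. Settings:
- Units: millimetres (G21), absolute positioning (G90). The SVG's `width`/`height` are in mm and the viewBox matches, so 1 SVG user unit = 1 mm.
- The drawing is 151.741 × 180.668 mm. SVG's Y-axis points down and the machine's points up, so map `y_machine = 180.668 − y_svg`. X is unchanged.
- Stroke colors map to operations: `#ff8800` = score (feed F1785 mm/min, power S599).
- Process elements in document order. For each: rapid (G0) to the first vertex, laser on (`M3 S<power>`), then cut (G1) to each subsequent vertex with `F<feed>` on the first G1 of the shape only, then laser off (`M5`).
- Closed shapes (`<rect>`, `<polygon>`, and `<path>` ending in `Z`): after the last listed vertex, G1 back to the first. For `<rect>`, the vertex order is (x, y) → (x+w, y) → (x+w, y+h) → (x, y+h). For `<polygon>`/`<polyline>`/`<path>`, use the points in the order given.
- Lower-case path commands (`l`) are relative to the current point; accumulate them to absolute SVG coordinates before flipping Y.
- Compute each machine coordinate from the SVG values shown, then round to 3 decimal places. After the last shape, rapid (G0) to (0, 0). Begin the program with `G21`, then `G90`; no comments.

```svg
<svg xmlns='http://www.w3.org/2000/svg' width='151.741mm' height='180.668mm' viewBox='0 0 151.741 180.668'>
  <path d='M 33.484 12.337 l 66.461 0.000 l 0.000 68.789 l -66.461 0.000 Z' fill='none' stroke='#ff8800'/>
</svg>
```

G21
G90
G0 X33.484 Y168.331
M3 S599
G1 X99.945 Y168.331 F1785
G1 X99.945 Y99.542
G1 X33.484 Y99.542
G1 X33.484 Y168.331
M5
G0 X0.000 Y0.000

1 u = 1 mm; y_m = 180.668 − y.

[1] `<path>` rectangle, #ff8800→score S599 F1785: (33.484,168.331) → (99.945,168.331) → (99.945,99.542) → (33.484,99.542) → (33.484,168.331) (closed)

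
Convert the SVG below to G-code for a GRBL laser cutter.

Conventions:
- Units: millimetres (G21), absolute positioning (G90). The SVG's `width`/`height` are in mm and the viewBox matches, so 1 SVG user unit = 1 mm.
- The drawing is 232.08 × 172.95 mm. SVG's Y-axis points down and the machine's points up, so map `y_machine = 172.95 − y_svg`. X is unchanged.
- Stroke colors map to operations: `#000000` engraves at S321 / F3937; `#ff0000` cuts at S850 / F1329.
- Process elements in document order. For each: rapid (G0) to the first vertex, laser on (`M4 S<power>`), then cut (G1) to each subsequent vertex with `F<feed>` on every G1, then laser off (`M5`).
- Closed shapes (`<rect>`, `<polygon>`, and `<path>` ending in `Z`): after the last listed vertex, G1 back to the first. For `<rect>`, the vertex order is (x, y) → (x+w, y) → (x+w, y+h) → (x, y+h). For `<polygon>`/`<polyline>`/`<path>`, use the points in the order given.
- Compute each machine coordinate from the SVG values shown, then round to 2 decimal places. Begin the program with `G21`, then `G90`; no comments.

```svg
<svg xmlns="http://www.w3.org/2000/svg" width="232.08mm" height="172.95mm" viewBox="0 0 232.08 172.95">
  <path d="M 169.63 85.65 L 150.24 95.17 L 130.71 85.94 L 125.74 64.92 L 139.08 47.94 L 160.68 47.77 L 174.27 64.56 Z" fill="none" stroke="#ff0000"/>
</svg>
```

1 u = 1 mm; y_m = 172.95 − y.

[1] `<path>` regular polygon, #ff0000→cut S850 F1329: (169.63,87.30) → (150.24,77.78) → (130.71,87.01) → (125.74,108.03) → (139.08,125.01) → (160.68,125.18) → (174.27,108.39) → (169.63,87.30) (closed)

G21
G90
G0 X169.63 Y87.30
M4 S850
G1 X150.24 Y77.78 F1329
G1 X130.71 Y87.01 F1329
G1 X125.74 Y108.03 F1329
G1 X139.08 Y125.01 F1329
G1 X160.68 Y125.18 F1329
G1 X174.27 Y108.39 F1329
G1 X169.63 Y87.30 F1329
M5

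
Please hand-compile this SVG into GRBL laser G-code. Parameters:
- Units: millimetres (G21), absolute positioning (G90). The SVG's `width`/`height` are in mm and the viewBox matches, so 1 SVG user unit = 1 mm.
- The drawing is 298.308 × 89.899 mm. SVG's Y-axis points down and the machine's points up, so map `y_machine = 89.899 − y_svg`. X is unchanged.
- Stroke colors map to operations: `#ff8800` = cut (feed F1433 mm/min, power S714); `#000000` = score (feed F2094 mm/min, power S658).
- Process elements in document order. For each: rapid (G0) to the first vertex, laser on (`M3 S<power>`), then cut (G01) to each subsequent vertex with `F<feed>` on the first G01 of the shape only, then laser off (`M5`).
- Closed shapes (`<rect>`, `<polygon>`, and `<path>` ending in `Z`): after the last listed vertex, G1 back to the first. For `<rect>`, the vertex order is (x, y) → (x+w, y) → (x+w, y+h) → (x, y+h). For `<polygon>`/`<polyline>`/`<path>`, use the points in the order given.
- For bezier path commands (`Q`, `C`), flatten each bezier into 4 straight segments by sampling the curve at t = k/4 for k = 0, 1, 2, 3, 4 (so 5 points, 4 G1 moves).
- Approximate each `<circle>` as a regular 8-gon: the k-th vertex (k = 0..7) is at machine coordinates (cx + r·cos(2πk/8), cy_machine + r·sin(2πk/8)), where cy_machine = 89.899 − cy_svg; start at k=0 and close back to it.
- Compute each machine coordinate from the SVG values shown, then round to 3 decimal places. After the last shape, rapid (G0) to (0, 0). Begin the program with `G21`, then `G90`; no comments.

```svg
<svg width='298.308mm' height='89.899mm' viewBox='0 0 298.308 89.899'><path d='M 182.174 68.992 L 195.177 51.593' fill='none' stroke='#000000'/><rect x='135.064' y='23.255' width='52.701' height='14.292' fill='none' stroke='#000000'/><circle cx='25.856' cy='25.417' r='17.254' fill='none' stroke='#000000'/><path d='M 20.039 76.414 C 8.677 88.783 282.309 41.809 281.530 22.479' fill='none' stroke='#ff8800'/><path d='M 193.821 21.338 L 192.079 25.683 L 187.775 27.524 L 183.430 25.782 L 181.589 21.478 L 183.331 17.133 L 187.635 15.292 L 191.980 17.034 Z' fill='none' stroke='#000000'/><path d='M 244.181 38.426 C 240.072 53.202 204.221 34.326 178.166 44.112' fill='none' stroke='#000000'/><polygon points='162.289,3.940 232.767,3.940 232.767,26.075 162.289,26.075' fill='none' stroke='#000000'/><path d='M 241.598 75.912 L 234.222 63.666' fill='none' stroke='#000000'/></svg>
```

viewBox `0 0 298.308 89.899` with mm width/height → 1 unit = 1 mm. Flip: y_m = 89.899 − y_svg.

**Shape 1** — `<path>` line segment, stroke `#000000` → score (S658, F2094). Machine vertices: (182.174,20.907) → (195.177,38.306). Open path.

**Shape 2** — `<rect>` rectangle, stroke `#000000` → score (S658, F2094). Machine vertices: (135.064,66.644) → (187.765,66.644) → (187.765,52.352) → (135.064,52.352) → (135.064,66.644). Closed: final G1 returns to the first vertex.

**Shape 3** — `<circle>` circle, stroke `#000000` → score (S658, F2094). Machine vertices: (43.110,64.482) → (38.056,76.682) → (25.856,81.736) → (13.656,76.682) → (8.602,64.482) → (13.656,52.282) → (25.856,47.228) → (38.056,52.282) → (43.110,64.482). Closed: final G1 returns to the first vertex.

**Shape 4** — `<path>` cubic bezier, stroke `#ff8800` → cut (S714, F1433). Control points (SVG): P0=(20.039,76.414), P1=(8.677,88.783), P2=(282.309,41.809), P3=(281.530,22.479); sampled at t=k/4. Machine vertices: (20.039,13.485) → (56.213,13.976) → (146.816,28.565) → (239.403,49.098) → (281.530,67.420). Open path.

**Shape 5** — `<path>` regular polygon, stroke `#000000` → score (S658, F2094). Machine vertices: (193.821,68.561) → (192.079,64.216) → (187.775,62.375) → (183.430,64.117) → (181.589,68.421) → (183.331,72.766) → (187.635,74.607) → (191.980,72.865) → (193.821,68.561). Closed: final G1 returns to the first vertex.

**Shape 6** — `<path>` cubic bezier, stroke `#000000` → score (S658, F2094). Control points (SVG): P0=(244.181,38.426), P1=(240.072,53.202), P2=(204.221,34.326), P3=(178.166,44.112); sampled at t=k/4. Machine vertices: (244.181,51.473) → (235.797,45.727) → (219.403,46.759) → (198.895,48.726) → (178.166,45.787). Open path.

**Shape 7** — `<polygon>` rectangle, stroke `#000000` → score (S658, F2094). Machine vertices: (162.289,85.959) → (232.767,85.959) → (232.767,63.824) → (162.289,63.824) → (162.289,85.959). Closed: final G1 returns to the first vertex.

**Shape 8** — `<path>` line segment, stroke `#000000` → score (S658, F2094). Machine vertices: (241.598,13.987) → (234.222,26.233). Open path.

G21
G90
G0 X182.174 Y20.907
M3 S658
G01 X195.177 Y38.306 F2094
M5
G0 X135.064 Y66.644
M3 S658
G01 X187.765 Y66.644 F2094
G01 X187.765 Y52.352
G01 X135.064 Y52.352
G01 X135.064 Y66.644
M5
G0 X43.110 Y64.482
M3 S658
G01 X38.056 Y76.682 F2094
G01 X25.856 Y81.736
G01 X13.656 Y76.682
G01 X8.602 Y64.482
G01 X13.656 Y52.282
G01 X25.856 Y47.228
G01 X38.056 Y52.282
G01 X43.110 Y64.482
M5
G0 X20.039 Y13.485
M3 S714
G01 X56.213 Y13.976 F1433
G01 X146.816 Y28.565
G01 X239.403 Y49.098
G01 X281.530 Y67.420
M5
G0 X193.821 Y68.561
M3 S658
G01 X192.079 Y64.216 F2094
G01 X187.775 Y62.375
G01 X183.430 Y64.117
G01 X181.589 Y68.421
G01 X183.331 Y72.766
G01 X187.635 Y74.607
G01 X191.980 Y72.865
G01 X193.821 Y68.561
M5
G0 X244.181 Y51.473
M3 S658
G01 X235.797 Y45.727 F2094
G01 X219.403 Y46.759
G01 X198.895 Y48.726
G01 X178.166 Y45.787
M5
G0 X162.289 Y85.959
M3 S658
G01 X232.767 Y85.959 F2094
G01 X232.767 Y63.824
G01 X162.289 Y63.824
G01 X162.289 Y85.959
M5
G0 X241.598 Y13.987
M3 S658
G01 X234.222 Y26.233 F2094
M5
G0 X0.000 Y0.000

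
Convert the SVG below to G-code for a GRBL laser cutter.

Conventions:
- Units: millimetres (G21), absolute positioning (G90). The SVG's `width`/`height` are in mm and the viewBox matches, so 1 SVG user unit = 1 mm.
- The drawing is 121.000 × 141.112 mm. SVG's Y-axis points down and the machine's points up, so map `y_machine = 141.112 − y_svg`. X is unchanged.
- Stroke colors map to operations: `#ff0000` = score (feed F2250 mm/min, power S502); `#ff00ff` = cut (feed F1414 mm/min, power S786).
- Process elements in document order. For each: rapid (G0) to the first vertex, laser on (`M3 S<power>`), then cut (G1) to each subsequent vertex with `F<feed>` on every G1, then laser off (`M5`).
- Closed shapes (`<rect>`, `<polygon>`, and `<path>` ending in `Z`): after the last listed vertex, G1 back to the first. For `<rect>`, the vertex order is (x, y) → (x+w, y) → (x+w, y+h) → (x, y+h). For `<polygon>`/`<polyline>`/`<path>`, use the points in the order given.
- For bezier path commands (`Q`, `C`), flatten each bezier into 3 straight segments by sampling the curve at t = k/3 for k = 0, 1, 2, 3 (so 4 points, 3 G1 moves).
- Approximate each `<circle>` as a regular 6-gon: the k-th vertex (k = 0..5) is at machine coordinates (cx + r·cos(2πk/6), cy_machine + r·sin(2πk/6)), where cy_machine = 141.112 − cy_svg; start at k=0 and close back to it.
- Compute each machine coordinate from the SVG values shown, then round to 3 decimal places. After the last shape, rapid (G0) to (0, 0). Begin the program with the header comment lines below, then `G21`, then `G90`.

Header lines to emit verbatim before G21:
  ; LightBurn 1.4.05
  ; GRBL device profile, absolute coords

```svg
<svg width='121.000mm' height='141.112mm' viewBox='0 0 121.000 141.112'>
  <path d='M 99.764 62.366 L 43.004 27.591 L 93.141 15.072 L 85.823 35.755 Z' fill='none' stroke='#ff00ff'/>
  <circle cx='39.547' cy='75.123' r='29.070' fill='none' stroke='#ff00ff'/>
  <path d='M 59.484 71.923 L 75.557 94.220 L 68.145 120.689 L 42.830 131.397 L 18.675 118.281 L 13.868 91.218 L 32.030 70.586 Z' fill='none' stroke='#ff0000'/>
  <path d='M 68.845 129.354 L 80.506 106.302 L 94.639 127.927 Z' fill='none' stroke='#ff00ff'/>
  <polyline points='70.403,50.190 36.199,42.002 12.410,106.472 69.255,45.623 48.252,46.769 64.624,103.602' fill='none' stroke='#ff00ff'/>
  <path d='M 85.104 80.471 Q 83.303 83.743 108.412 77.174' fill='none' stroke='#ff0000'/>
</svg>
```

1 u = 1 mm; y_m = 141.112 − y.

[1] `<path>` closed polygon, #ff00ff→cut S786 F1414: (99.764,78.746) → (43.004,113.521) → (93.141,126.040) → (85.823,105.357) → (99.764,78.746) (closed)

[2] `<circle>` circle, #ff00ff→cut S786 F1414: (68.617,65.989) → (54.082,91.164) → (25.012,91.164) → (10.477,65.989) → (25.012,40.814) → (54.082,40.814) → (68.617,65.989) (closed)

[3] `<path>` regular polygon, #ff0000→score S502 F2250: (59.484,69.189) → (75.557,46.892) → (68.145,20.423) → (42.830,9.715) → (18.675,22.831) → (13.868,49.894) → (32.030,70.526) → (59.484,69.189) (closed)

[4] `<path>` regular polygon, #ff00ff→cut S786 F1414: (68.845,11.758) → (80.506,34.810) → (94.639,13.185) → (68.845,11.758) (closed)

[5] `<polyline>` open polyline, #ff00ff→cut S786 F1414: (70.403,90.922) → (36.199,99.110) → (12.410,34.640) → (69.255,95.489) → (48.252,94.343) → (64.624,37.510)

[6] `<path>` quadratic bezier, #ff0000→score S502 F2250: (85.104,60.641) → (86.893,59.553) → (94.663,60.652) → (108.412,63.938)

; LightBurn 1.4.05
; GRBL device profile, absolute coords
G21
G90
G0 X99.764 Y78.746
M3 S786
G1 X43.004 Y113.521 F1414
G1 X93.141 Y126.040 F1414
G1 X85.823 Y105.357 F1414
G1 X99.764 Y78.746 F1414
M5
G0 X68.617 Y65.989
M3 S786
G1 X54.082 Y91.164 F1414
G1 X25.012 Y91.164 F1414
G1 X10.477 Y65.989 F1414
G1 X25.012 Y40.814 F1414
G1 X54.082 Y40.814 F1414
G1 X68.617 Y65.989 F1414
M5
G0 X59.484 Y69.189
M3 S502
G1 X75.557 Y46.892 F2250
G1 X68.145 Y20.423 F2250
G1 X42.830 Y9.715 F2250
G1 X18.675 Y22.831 F2250
G1 X13.868 Y49.894 F2250
G1 X32.030 Y70.526 F2250
G1 X59.484 Y69.189 F2250
M5
G0 X68.845 Y11.758
M3 S786
G1 X80.506 Y34.810 F1414
G1 X94.639 Y13.185 F1414
G1 X68.845 Y11.758 F1414
M5
G0 X70.403 Y90.922
M3 S786
G1 X36.199 Y99.110 F1414
G1 X12.410 Y34.640 F1414
G1 X69.255 Y95.489 F1414
G1 X48.252 Y94.343 F1414
G1 X64.624 Y37.510 F1414
M5
G0 X85.104 Y60.641
M3 S502
G1 X86.893 Y59.553 F2250
G1 X94.663 Y60.652 F2250
G1 X108.412 Y63.938 F2250
M5
G0 X0.000 Y0.000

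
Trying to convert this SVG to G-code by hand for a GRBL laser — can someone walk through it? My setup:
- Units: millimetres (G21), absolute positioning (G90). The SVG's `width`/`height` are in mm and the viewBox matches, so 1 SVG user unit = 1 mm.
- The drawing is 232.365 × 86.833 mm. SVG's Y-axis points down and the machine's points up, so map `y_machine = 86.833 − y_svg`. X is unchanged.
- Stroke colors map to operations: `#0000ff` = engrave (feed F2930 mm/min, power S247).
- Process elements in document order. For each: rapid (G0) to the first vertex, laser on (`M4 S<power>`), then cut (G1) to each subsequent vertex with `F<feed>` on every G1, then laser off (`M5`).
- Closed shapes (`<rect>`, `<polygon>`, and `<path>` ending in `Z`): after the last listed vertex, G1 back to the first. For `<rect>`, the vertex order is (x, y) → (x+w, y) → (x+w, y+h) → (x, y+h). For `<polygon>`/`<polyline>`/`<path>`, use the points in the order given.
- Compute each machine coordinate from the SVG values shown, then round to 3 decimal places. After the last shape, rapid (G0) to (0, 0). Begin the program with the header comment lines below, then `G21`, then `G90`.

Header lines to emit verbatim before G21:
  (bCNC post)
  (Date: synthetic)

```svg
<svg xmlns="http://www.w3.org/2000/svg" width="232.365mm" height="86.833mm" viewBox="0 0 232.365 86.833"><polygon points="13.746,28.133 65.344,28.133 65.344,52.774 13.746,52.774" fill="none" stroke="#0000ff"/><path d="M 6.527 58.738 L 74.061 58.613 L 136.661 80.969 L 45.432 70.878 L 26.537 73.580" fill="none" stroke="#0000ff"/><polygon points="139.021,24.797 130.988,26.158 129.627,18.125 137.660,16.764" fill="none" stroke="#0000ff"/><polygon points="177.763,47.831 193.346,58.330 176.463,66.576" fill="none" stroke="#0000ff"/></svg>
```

viewBox `0 0 232.365 86.833` with mm width/height → 1 unit = 1 mm. Flip: y_m = 86.833 − y_svg.

**Shape 1** — `<polygon>` rectangle, stroke `#0000ff` → engrave (S247, F2930). Machine vertices: (13.746,58.700) → (65.344,58.700) → (65.344,34.059) → (13.746,34.059) → (13.746,58.700). Closed: final G1 returns to the first vertex.

**Shape 2** — `<path>` open polyline, stroke `#0000ff` → engrave (S247, F2930). Machine vertices: (6.527,28.095) → (74.061,28.220) → (136.661,5.864) → (45.432,15.955) → (26.537,13.253). Open path.

**Shape 3** — `<polygon>` regular polygon, stroke `#0000ff` → engrave (S247, F2930). Machine vertices: (139.021,62.036) → (130.988,60.675) → (129.627,68.708) → (137.660,70.069) → (139.021,62.036). Closed: final G1 returns to the first vertex.

**Shape 4** — `<polygon>` regular polygon, stroke `#0000ff` → engrave (S247, F2930). Machine vertices: (177.763,39.002) → (193.346,28.503) → (176.463,20.257) → (177.763,39.002). Closed: final G1 returns to the first vertex.

(bCNC post)
(Date: synthetic)
G21
G90
G0 X13.746 Y58.700
M4 S247
G1 X65.344 Y58.700 F2930
G1 X65.344 Y34.059 F2930
G1 X13.746 Y34.059 F2930
G1 X13.746 Y58.700 F2930
M5
G0 X6.527 Y28.095
M4 S247
G1 X74.061 Y28.220 F2930
G1 X136.661 Y5.864 F2930
G1 X45.432 Y15.955 F2930
G1 X26.537 Y13.253 F2930
M5
G0 X139.021 Y62.036
M4 S247
G1 X130.988 Y60.675 F2930
G1 X129.627 Y68.708 F2930
G1 X137.660 Y70.069 F2930
G1 X139.021 Y62.036 F2930
M5
G0 X177.763 Y39.002
M4 S247
G1 X193.346 Y28.503 F2930
G1 X176.463 Y20.257 F2930
G1 X177.763 Y39.002 F2930
M5
G0 X0.000 Y0.000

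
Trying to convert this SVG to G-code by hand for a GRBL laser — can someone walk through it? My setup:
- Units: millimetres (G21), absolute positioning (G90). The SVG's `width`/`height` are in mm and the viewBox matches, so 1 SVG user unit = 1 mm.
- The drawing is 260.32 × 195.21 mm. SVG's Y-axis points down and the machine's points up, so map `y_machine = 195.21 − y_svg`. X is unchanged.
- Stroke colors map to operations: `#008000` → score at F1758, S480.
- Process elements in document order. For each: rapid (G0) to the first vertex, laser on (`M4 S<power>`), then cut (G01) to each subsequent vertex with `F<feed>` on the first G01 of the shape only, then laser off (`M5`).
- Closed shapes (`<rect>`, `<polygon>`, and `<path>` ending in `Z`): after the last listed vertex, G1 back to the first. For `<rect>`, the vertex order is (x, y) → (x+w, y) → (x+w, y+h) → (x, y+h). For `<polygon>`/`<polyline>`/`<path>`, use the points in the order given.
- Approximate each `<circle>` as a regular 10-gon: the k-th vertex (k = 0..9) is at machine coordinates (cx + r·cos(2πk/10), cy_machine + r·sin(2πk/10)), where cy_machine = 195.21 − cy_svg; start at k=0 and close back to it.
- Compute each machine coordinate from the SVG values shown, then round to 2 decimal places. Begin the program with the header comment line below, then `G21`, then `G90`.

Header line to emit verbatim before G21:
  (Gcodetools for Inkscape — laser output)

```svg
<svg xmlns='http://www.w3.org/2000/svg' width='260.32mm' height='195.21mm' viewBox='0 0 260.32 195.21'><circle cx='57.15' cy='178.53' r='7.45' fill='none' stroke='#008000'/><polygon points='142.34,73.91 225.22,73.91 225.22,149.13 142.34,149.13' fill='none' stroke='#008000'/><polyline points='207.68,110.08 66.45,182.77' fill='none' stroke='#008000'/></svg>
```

viewBox `0 0 260.32 195.21` with mm width/height → 1 unit = 1 mm. Flip: y_m = 195.21 − y_svg.

**Shape 1** — `<circle>` circle, stroke `#008000` → score (S480, F1758). Machine vertices: (64.60,16.68) → (63.18,21.06) → (59.45,23.77) → (54.85,23.77) → (51.12,21.06) → (49.70,16.68) → (51.12,12.30) → (54.85,9.59) → (59.45,9.59) → (63.18,12.30) → (64.60,16.68). Closed: final G1 returns to the first vertex.

**Shape 2** — `<polygon>` rectangle, stroke `#008000` → score (S480, F1758). Machine vertices: (142.34,121.30) → (225.22,121.30) → (225.22,46.08) → (142.34,46.08) → (142.34,121.30). Closed: final G1 returns to the first vertex.

**Shape 3** — `<polyline>` line segment, stroke `#008000` → score (S480, F1758). Machine vertices: (207.68,85.13) → (66.45,12.44). Open path.

(Gcodetools for Inkscape — laser output)
G21
G90
G0 X64.60 Y16.68
M4 S480
G01 X63.18 Y21.06 F1758
G01 X59.45 Y23.77
G01 X54.85 Y23.77
G01 X51.12 Y21.06
G01 X49.70 Y16.68
G01 X51.12 Y12.30
G01 X54.85 Y9.59
G01 X59.45 Y9.59
G01 X63.18 Y12.30
G01 X64.60 Y16.68
M5
G0 X142.34 Y121.30
M4 S480
G01 X225.22 Y121.30 F1758
G01 X225.22 Y46.08
G01 X142.34 Y46.08
G01 X142.34 Y121.30
M5
G0 X207.68 Y85.13
M4 S480
G01 X66.45 Y12.44 F1758
M5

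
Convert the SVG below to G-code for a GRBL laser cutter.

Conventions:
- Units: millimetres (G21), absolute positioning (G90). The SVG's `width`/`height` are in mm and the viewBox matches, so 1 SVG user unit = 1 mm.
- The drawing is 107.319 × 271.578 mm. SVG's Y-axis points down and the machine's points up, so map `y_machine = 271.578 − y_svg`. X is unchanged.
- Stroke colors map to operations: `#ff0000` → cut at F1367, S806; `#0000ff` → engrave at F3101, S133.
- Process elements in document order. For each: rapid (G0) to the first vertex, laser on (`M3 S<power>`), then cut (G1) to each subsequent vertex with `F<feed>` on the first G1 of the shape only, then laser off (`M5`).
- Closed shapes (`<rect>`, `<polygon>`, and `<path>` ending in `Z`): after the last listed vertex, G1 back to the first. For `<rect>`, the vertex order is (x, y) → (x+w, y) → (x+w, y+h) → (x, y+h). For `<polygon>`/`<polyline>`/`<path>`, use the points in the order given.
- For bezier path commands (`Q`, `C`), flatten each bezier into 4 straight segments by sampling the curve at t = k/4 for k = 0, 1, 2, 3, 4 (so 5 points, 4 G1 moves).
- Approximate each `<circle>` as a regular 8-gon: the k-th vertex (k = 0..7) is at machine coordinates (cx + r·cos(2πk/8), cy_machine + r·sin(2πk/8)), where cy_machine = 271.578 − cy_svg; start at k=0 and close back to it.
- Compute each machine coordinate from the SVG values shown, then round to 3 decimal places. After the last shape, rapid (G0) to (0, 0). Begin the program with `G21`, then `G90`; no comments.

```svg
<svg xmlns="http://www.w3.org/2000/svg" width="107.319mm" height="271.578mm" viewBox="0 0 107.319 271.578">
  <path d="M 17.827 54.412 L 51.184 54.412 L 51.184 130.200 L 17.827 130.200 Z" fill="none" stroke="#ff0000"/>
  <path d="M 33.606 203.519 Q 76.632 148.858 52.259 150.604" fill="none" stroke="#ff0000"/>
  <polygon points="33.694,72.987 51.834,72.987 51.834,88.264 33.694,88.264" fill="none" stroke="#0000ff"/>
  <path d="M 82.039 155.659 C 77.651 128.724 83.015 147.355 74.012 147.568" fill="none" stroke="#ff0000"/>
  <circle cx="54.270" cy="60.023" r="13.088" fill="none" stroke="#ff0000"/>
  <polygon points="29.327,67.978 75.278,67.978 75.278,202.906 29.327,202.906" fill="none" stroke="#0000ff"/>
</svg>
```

1 u = 1 mm; y_m = 271.578 − y.

[1] `<path>` rectangle, #ff0000→cut S806 F1367: (17.827,217.166) → (51.184,217.166) → (51.184,141.378) → (17.827,141.378) → (17.827,217.166) (closed)

[2] `<path>` quadratic bezier, #ff0000→cut S806 F1367: (33.606,68.059) → (50.907,91.864) → (59.782,108.618) → (60.233,118.322) → (52.259,120.974)

[3] `<polygon>` rectangle, #0000ff→engrave S133 F3101: (33.694,198.591) → (51.834,198.591) → (51.834,183.314) → (33.694,183.314) → (33.694,198.591) (closed)

[4] `<path>` cubic bezier, #ff0000→cut S806 F1367: (82.039,115.919) → (80.200,128.576) → (79.756,130.145) → (78.447,126.623) → (74.012,124.010)

[5] `<circle>` circle, #ff0000→cut S806 F1367: (67.358,211.555) → (63.525,220.810) → (54.270,224.643) → (45.015,220.810) → (41.182,211.555) → (45.015,202.300) → (54.270,198.467) → (63.525,202.300) → (67.358,211.555) (closed)

[6] `<polygon>` rectangle, #0000ff→engrave S133 F3101: (29.327,203.600) → (75.278,203.600) → (75.278,68.672) → (29.327,68.672) → (29.327,203.600) (closed)

G21
G90
G0 X17.827 Y217.166
M3 S806
G1 X51.184 Y217.166 F1367
G1 X51.184 Y141.378
G1 X17.827 Y141.378
G1 X17.827 Y217.166
M5
G0 X33.606 Y68.059
M3 S806
G1 X50.907 Y91.864 F1367
G1 X59.782 Y108.618
G1 X60.233 Y118.322
G1 X52.259 Y120.974
M5
G0 X33.694 Y198.591
M3 S133
G1 X51.834 Y198.591 F3101
G1 X51.834 Y183.314
G1 X33.694 Y183.314
G1 X33.694 Y198.591
M5
G0 X82.039 Y115.919
M3 S806
G1 X80.200 Y128.576 F1367
G1 X79.756 Y130.145
G1 X78.447 Y126.623
G1 X74.012 Y124.010
M5
G0 X67.358 Y211.555
M3 S806
G1 X63.525 Y220.810 F1367
G1 X54.270 Y224.643
G1 X45.015 Y220.810
G1 X41.182 Y211.555
G1 X45.015 Y202.300
G1 X54.270 Y198.467
G1 X63.525 Y202.300
G1 X67.358 Y211.555
M5
G0 X29.327 Y203.600
M3 S133
G1 X75.278 Y203.600 F3101
G1 X75.278 Y68.672
G1 X29.327 Y68.672
G1 X29.327 Y203.600
M5
G0 X0.000 Y0.000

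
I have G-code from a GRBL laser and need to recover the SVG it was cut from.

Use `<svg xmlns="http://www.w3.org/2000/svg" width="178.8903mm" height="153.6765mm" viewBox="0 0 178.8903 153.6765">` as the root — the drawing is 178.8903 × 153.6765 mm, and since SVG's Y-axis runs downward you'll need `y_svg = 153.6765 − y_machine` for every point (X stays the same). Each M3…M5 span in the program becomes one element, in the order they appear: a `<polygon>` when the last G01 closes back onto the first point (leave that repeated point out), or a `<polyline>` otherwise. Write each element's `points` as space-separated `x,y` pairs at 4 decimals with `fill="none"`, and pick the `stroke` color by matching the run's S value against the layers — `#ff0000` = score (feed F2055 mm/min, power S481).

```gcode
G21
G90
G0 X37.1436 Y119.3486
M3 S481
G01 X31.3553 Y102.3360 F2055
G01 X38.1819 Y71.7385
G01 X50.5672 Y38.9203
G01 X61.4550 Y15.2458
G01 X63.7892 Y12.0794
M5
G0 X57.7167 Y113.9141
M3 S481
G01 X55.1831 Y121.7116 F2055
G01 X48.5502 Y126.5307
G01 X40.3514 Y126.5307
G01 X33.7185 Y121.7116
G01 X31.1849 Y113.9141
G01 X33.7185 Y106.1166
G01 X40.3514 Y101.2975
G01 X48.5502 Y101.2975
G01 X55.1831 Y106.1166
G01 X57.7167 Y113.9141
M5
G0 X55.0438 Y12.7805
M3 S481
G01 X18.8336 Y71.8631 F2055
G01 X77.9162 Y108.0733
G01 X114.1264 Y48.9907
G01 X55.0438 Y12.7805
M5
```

Each laser-on run becomes one SVG element. Flip Y back into SVG space with y_svg = 153.6765 − y_machine. Every run uses S481, so all elements get stroke `#ff0000` (score).

Run 1: The run is open, so emit a `<polyline>` with points (Y-flipped): 37.1436,34.3279 31.3553,51.3405 38.1819,81.9380 50.5672,114.7562 61.4550,138.4307 63.7892,141.5971.

Run 2: The run returns to its start, so emit a `<polygon>` with points (Y-flipped): 57.7167,39.7624 55.1831,31.9649 48.5502,27.1458 40.3514,27.1458 33.7185,31.9649 31.1849,39.7624 33.7185,47.5599 40.3514,52.3790 48.5502,52.3790 55.1831,47.5599.

Run 3: The run returns to its start, so emit a `<polygon>` with points (Y-flipped): 55.0438,140.8960 18.8336,81.8134 77.9162,45.6032 114.1264,104.6858.

<svg xmlns="http://www.w3.org/2000/svg" width="178.8903mm" height="153.6765mm" viewBox="0 0 178.8903 153.6765">
  <polyline points="37.1436,34.3279 31.3553,51.3405 38.1819,81.9380 50.5672,114.7562 61.4550,138.4307 63.7892,141.5971" fill="none" stroke="#ff0000"/>
  <polygon points="57.7167,39.7624 55.1831,31.9649 48.5502,27.1458 40.3514,27.1458 33.7185,31.9649 31.1849,39.7624 33.7185,47.5599 40.3514,52.3790 48.5502,52.3790 55.1831,47.5599" fill="none" stroke="#ff0000"/>
  <polygon points="55.0438,140.8960 18.8336,81.8134 77.9162,45.6032 114.1264,104.6858" fill="none" stroke="#ff0000"/>
</svg>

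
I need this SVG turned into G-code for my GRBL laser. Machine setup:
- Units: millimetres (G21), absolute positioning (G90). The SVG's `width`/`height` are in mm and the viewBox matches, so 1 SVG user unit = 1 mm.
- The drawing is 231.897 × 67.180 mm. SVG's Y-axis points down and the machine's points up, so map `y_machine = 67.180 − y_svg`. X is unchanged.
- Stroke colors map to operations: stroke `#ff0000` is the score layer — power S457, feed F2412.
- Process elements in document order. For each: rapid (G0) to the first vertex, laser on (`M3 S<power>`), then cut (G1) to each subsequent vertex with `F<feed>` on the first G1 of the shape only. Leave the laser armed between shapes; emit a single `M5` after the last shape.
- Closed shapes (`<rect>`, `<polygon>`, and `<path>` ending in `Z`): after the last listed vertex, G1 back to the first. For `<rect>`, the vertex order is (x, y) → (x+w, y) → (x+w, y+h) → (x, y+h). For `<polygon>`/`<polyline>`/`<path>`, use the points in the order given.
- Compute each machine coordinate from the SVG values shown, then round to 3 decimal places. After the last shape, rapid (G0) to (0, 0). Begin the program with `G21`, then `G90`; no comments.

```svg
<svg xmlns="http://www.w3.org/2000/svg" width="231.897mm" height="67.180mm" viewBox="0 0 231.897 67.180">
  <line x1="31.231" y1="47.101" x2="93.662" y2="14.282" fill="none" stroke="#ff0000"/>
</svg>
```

viewBox `0 0 231.897 67.180` with mm width/height → 1 unit = 1 mm. Flip: y_m = 67.180 − y_svg.

**Shape 1** — `<line>` line segment, stroke `#ff0000` → score (S457, F2412). Machine vertices: (31.231,20.079) → (93.662,52.898). Open path.

G21
G90
G0 X31.231 Y20.079
M3 S457
G1 X93.662 Y52.898 F2412
M5
G0 X0.000 Y0.000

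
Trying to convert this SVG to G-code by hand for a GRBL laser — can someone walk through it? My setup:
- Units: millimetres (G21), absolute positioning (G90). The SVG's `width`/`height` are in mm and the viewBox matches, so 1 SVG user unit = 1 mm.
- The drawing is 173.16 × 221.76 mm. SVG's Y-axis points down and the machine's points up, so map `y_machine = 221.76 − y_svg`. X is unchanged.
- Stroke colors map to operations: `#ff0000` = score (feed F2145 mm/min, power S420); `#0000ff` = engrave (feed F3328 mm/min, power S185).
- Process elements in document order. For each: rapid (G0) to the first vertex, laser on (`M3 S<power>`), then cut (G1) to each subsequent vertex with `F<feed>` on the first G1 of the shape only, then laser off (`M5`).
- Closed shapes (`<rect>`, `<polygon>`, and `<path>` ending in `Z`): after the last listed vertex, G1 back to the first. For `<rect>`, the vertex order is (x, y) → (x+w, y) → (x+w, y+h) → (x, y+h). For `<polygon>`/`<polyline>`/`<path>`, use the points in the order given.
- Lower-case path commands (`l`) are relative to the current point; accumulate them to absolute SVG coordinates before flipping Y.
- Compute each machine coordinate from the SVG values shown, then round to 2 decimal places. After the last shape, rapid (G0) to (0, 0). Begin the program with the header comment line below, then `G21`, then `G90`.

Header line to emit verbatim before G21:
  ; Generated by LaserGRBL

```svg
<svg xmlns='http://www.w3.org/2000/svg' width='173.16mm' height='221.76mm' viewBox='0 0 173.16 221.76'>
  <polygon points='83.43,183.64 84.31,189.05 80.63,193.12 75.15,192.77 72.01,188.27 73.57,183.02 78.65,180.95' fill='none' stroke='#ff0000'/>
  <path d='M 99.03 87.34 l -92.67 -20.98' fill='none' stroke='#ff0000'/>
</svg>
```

1 u = 1 mm; y_m = 221.76 − y.

[1] `<polygon>` regular polygon, #ff0000→score S420 F2145: (83.43,38.12) → (84.31,32.71) → (80.63,28.64) → (75.15,28.99) → (72.01,33.49) → (73.57,38.74) → (78.65,40.81) → (83.43,38.12) (closed)

[2] `<path>` line segment, #ff0000→score S420 F2145: (99.03,134.42) → (6.36,155.40)

; Generated by LaserGRBL
G21
G90
G0 X83.43 Y38.12
M3 S420
G1 X84.31 Y32.71 F2145
G1 X80.63 Y28.64
G1 X75.15 Y28.99
G1 X72.01 Y33.49
G1 X73.57 Y38.74
G1 X78.65 Y40.81
G1 X83.43 Y38.12
M5
G0 X99.03 Y134.42
M3 S420
G1 X6.36 Y155.40 F2145
M5
G0 X0.00 Y0.00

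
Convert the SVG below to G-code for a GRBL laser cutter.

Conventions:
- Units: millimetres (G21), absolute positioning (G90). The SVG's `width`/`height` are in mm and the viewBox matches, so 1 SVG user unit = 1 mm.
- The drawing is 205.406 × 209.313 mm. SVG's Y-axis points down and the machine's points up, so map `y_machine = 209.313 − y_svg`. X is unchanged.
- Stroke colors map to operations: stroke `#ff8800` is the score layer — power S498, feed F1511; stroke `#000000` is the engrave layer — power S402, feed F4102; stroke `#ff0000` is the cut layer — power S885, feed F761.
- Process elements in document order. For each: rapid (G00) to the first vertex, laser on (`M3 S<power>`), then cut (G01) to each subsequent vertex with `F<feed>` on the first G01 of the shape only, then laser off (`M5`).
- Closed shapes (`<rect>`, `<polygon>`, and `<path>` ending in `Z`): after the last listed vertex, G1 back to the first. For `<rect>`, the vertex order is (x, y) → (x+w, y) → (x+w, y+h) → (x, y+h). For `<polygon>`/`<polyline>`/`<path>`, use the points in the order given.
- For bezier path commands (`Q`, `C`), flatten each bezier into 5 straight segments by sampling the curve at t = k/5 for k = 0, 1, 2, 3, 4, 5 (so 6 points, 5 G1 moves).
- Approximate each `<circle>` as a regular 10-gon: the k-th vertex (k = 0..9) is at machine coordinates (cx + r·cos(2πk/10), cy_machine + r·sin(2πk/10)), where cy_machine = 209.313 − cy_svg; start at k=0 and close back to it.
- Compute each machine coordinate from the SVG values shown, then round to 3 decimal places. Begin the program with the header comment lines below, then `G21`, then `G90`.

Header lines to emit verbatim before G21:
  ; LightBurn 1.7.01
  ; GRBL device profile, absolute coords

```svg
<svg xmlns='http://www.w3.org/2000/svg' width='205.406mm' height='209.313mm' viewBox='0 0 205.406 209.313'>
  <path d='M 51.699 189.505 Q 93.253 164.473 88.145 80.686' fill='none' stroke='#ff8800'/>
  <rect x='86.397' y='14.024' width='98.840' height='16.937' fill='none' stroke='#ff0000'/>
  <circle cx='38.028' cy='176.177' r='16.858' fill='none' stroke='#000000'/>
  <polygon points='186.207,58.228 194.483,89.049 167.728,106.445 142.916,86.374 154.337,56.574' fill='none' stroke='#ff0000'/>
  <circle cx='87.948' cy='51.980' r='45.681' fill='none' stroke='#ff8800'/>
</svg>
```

; LightBurn 1.7.01
; GRBL device profile, absolute coords
G21
G90
G00 X51.699 Y19.808
M3 S498
G01 X66.454 Y32.171 F1511
G01 X77.476 Y49.234
G01 X84.765 Y70.998
G01 X88.322 Y97.462
G01 X88.145 Y128.627
M5
G00 X86.397 Y195.289
M3 S885
G01 X185.237 Y195.289 F761
G01 X185.237 Y178.352
G01 X86.397 Y178.352
G01 X86.397 Y195.289
M5
G00 X54.886 Y33.136
M3 S402
G01 X51.666 Y43.045 F4102
G01 X43.237 Y49.169
G01 X32.819 Y49.169
G01 X24.390 Y43.045
G01 X21.170 Y33.136
G01 X24.390 Y23.227
G01 X32.819 Y17.103
G01 X43.237 Y17.103
G01 X51.666 Y23.227
G01 X54.886 Y33.136
M5
G00 X186.207 Y151.085
M3 S885
G01 X194.483 Y120.264 F761
G01 X167.728 Y102.868
G01 X142.916 Y122.939
G01 X154.337 Y152.739
G01 X186.207 Y151.085
M5
G00 X133.629 Y157.333
M3 S498
G01 X124.905 Y184.184 F1511
G01 X102.064 Y200.778
G01 X73.832 Y200.778
G01 X50.991 Y184.184
G01 X42.267 Y157.333
G01 X50.991 Y130.482
G01 X73.832 Y113.888
G01 X102.064 Y113.888
G01 X124.905 Y130.482
G01 X133.629 Y157.333
M5

Since the viewBox matches the mm dimensions, user units are millimetres directly. The only transform is the Y-flip y_m = 209.313 − y_svg.

Shape 1 is a quadratic bezier drawn with `<path>`. Its stroke #ff8800 means score at S498, F1511. After flipping Y the toolpath is (51.699,19.808) → (66.454,32.171) → (77.476,49.234) → (84.765,70.998) → (88.322,97.462) → (88.145,128.627).

Shape 2 is a rectangle drawn with `<rect>`. Its stroke #ff0000 means cut at S885, F761. After flipping Y the toolpath is (86.397,195.289) → (185.237,195.289) → (185.237,178.352) → (86.397,178.352) → (86.397,195.289), returning to the start.

Shape 3 is a circle drawn with `<circle>`. Its stroke #000000 means engrave at S402, F4102. After flipping Y the toolpath is (54.886,33.136) → (51.666,43.045) → (43.237,49.169) → (32.819,49.169) → (24.390,43.045) → (21.170,33.136) → (24.390,23.227) → (32.819,17.103) → (43.237,17.103) → (51.666,23.227) → (54.886,33.136), returning to the start.

Shape 4 is a regular polygon drawn with `<polygon>`. Its stroke #ff0000 means cut at S885, F761. After flipping Y the toolpath is (186.207,151.085) → (194.483,120.264) → (167.728,102.868) → (142.916,122.939) → (154.337,152.739) → (186.207,151.085), returning to the start.

Shape 5 is a circle drawn with `<circle>`. Its stroke #ff8800 means score at S498, F1511. After flipping Y the toolpath is (133.629,157.333) → (124.905,184.184) → (102.064,200.778) → (73.832,200.778) → (50.991,184.184) → (42.267,157.333) → (50.991,130.482) → (73.832,113.888) → (102.064,113.888) → (124.905,130.482) → (133.629,157.333), returning to the start.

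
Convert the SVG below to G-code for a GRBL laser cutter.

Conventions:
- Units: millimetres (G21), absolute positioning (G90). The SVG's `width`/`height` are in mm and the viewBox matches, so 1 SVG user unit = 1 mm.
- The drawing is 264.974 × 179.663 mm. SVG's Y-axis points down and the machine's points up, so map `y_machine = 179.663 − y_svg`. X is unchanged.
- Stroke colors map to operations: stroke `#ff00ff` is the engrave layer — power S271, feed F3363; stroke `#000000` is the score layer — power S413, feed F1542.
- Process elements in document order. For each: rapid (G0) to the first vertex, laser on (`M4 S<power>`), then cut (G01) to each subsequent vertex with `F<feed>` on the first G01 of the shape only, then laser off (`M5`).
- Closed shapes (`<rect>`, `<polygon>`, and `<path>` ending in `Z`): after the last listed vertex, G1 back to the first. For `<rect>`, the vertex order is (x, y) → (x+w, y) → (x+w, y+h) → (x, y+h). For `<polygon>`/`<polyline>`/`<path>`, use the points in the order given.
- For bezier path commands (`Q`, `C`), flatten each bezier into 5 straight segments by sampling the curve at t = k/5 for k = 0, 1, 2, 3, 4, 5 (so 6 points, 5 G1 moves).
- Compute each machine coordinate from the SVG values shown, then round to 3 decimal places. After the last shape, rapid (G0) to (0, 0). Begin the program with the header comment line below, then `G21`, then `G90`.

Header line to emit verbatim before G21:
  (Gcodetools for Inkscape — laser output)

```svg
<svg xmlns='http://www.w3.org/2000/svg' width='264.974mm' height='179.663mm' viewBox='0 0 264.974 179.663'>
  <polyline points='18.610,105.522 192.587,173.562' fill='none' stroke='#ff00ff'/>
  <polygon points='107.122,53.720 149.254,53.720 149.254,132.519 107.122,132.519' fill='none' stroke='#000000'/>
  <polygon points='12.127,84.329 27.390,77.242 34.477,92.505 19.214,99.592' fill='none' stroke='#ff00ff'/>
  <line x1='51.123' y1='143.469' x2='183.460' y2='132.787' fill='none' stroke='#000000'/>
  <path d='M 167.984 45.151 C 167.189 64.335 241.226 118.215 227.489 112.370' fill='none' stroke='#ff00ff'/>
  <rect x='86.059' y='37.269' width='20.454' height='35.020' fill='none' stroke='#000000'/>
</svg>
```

(Gcodetools for Inkscape — laser output)
G21
G90
G0 X18.610 Y74.141
M4 S271
G01 X192.587 Y6.101 F3363
M5
G0 X107.122 Y125.943
M4 S413
G01 X149.254 Y125.943 F1542
G01 X149.254 Y47.144
G01 X107.122 Y47.144
G01 X107.122 Y125.943
M5
G0 X12.127 Y95.334
M4 S271
G01 X27.390 Y102.421 F3363
G01 X34.477 Y87.158
G01 X19.214 Y80.071
G01 X12.127 Y95.334
M5
G0 X51.123 Y36.194
M4 S413
G01 X183.460 Y46.876 F1542
M5
G0 X167.984 Y134.512
M4 S271
G01 X175.186 Y119.593 F3363
G01 X192.543 Y100.880
G01 X212.249 Y82.904
G01 X226.499 Y70.198
G01 X227.489 Y67.293
M5
G0 X86.059 Y142.394
M4 S413
G01 X106.513 Y142.394 F1542
G01 X106.513 Y107.374
G01 X86.059 Y107.374
G01 X86.059 Y142.394
M5
G0 X0.000 Y0.000

viewBox `0 0 264.974 179.663` with mm width/height → 1 unit = 1 mm. Flip: y_m = 179.663 − y_svg.

**Shape 1** — `<polyline>` line segment, stroke `#ff00ff` → engrave (S271, F3363). Machine vertices: (18.610,74.141) → (192.587,6.101). Open path.

**Shape 2** — `<polygon>` rectangle, stroke `#000000` → score (S413, F1542). Machine vertices: (107.122,125.943) → (149.254,125.943) → (149.254,47.144) → (107.122,47.144) → (107.122,125.943). Closed: final G1 returns to the first vertex.

**Shape 3** — `<polygon>` regular polygon, stroke `#ff00ff` → engrave (S271, F3363). Machine vertices: (12.127,95.334) → (27.390,102.421) → (34.477,87.158) → (19.214,80.071) → (12.127,95.334). Closed: final G1 returns to the first vertex.

**Shape 4** — `<line>` line segment, stroke `#000000` → score (S413, F1542). Machine vertices: (51.123,36.194) → (183.460,46.876). Open path.

**Shape 5** — `<path>` cubic bezier, stroke `#ff00ff` → engrave (S271, F3363). Control points (SVG): P0=(167.984,45.151), P1=(167.189,64.335), P2=(241.226,118.215), P3=(227.489,112.370); sampled at t=k/5. Machine vertices: (167.984,134.512) → (175.186,119.593) → (192.543,100.880) → (212.249,82.904) → (226.499,70.198) → (227.489,67.293). Open path.

**Shape 6** — `<rect>` rectangle, stroke `#000000` → score (S413, F1542). Machine vertices: (86.059,142.394) → (106.513,142.394) → (106.513,107.374) → (86.059,107.374) → (86.059,142.394). Closed: final G1 returns to the first vertex.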